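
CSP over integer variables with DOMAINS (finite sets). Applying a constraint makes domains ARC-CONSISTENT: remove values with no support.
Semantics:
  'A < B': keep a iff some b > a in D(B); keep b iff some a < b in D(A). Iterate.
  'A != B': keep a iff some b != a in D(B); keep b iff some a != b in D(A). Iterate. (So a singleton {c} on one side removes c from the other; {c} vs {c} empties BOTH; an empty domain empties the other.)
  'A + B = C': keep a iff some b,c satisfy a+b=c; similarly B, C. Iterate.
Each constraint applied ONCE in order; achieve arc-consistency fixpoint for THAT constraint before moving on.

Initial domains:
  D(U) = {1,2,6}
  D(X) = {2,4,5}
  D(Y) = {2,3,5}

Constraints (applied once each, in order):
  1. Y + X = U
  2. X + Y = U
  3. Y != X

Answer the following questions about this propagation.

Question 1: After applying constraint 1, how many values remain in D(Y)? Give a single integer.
Constraint 1 (Y + X = U) on D(Y)={2,3,5} D(X)={2,4,5} D(U)={1,2,6}: Y {2,3,5}->{2}; X {2,4,5}->{4}; U {1,2,6}->{6}
So after constraint 1: D(Y)={2}, size = 1

Answer: 1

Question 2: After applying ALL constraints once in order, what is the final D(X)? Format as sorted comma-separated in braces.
Constraint 1 (Y + X = U) on D(Y)={2,3,5} D(X)={2,4,5} D(U)={1,2,6}: Y {2,3,5}->{2}; X {2,4,5}->{4}; U {1,2,6}->{6}
Constraint 2 (X + Y = U) on D(X)={4} D(Y)={2} D(U)={6}: no change
Constraint 3 (Y != X) on D(Y)={2} D(X)={4}: no change
So after all 3 constraints: D(X) = {4}

Answer: {4}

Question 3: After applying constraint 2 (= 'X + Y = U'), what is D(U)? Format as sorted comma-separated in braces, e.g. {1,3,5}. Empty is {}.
Answer: {6}

Derivation:
Constraint 1 (Y + X = U) on D(Y)={2,3,5} D(X)={2,4,5} D(U)={1,2,6}: Y {2,3,5}->{2}; X {2,4,5}->{4}; U {1,2,6}->{6}
Constraint 2 (X + Y = U) on D(X)={4} D(Y)={2} D(U)={6}: no change
So after constraint 2: D(U) = {6}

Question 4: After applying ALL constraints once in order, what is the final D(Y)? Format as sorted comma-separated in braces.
Answer: {2}

Derivation:
Constraint 1 (Y + X = U) on D(Y)={2,3,5} D(X)={2,4,5} D(U)={1,2,6}: Y {2,3,5}->{2}; X {2,4,5}->{4}; U {1,2,6}->{6}
Constraint 2 (X + Y = U) on D(X)={4} D(Y)={2} D(U)={6}: no change
Constraint 3 (Y != X) on D(Y)={2} D(X)={4}: no change
So after all 3 constraints: D(Y) = {2}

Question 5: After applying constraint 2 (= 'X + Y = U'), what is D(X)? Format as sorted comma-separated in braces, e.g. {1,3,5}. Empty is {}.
Constraint 1 (Y + X = U) on D(Y)={2,3,5} D(X)={2,4,5} D(U)={1,2,6}: Y {2,3,5}->{2}; X {2,4,5}->{4}; U {1,2,6}->{6}
Constraint 2 (X + Y = U) on D(X)={4} D(Y)={2} D(U)={6}: no change
So after constraint 2: D(X) = {4}

Answer: {4}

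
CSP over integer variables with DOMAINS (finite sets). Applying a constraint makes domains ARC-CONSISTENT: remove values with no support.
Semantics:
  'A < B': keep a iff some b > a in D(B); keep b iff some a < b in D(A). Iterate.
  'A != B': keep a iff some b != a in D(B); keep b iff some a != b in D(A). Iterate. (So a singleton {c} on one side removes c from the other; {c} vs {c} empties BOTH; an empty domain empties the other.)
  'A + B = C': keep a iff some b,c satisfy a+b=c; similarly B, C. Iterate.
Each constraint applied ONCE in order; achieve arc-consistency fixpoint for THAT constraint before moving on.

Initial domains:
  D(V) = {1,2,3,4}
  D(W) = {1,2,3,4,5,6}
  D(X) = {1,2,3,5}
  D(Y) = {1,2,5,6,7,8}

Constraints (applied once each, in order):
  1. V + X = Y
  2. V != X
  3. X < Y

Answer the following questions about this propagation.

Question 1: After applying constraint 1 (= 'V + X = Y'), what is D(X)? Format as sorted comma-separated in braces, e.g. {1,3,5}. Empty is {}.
Answer: {1,2,3,5}

Derivation:
Constraint 1 (V + X = Y) on D(V)={1,2,3,4} D(X)={1,2,3,5} D(Y)={1,2,5,6,7,8}: Y {1,2,5,6,7,8}->{2,5,6,7,8}
So after constraint 1: D(X) = {1,2,3,5}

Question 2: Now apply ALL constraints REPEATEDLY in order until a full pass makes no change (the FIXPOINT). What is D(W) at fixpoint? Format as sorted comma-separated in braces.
Answer: {1,2,3,4,5,6}

Derivation:
pass 0 (initial): D(W)={1,2,3,4,5,6}
pass 1: Y {1,2,5,6,7,8}->{2,5,6,7,8}
pass 2: no change
Fixpoint after 2 passes: D(W) = {1,2,3,4,5,6}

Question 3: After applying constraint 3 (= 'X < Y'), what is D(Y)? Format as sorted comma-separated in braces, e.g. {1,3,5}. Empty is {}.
Answer: {2,5,6,7,8}

Derivation:
Constraint 1 (V + X = Y) on D(V)={1,2,3,4} D(X)={1,2,3,5} D(Y)={1,2,5,6,7,8}: Y {1,2,5,6,7,8}->{2,5,6,7,8}
Constraint 2 (V != X) on D(V)={1,2,3,4} D(X)={1,2,3,5}: no change
Constraint 3 (X < Y) on D(X)={1,2,3,5} D(Y)={2,5,6,7,8}: no change
So after constraint 3: D(Y) = {2,5,6,7,8}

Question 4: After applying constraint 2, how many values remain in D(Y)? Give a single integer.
Constraint 1 (V + X = Y) on D(V)={1,2,3,4} D(X)={1,2,3,5} D(Y)={1,2,5,6,7,8}: Y {1,2,5,6,7,8}->{2,5,6,7,8}
Constraint 2 (V != X) on D(V)={1,2,3,4} D(X)={1,2,3,5}: no change
So after constraint 2: D(Y)={2,5,6,7,8}, size = 5

Answer: 5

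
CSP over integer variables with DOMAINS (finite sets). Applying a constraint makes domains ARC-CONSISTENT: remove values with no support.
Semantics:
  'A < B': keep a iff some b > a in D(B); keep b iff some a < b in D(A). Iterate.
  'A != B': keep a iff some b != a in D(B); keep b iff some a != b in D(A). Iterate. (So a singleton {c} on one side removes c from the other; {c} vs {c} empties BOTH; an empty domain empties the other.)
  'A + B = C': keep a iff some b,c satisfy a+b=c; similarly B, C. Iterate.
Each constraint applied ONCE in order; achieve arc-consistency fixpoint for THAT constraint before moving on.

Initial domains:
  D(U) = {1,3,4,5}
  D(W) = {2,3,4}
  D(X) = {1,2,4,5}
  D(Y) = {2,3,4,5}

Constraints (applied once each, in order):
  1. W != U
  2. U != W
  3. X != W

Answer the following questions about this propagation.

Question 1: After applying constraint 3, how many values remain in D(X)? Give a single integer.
Answer: 4

Derivation:
Constraint 1 (W != U) on D(W)={2,3,4} D(U)={1,3,4,5}: no change
Constraint 2 (U != W) on D(U)={1,3,4,5} D(W)={2,3,4}: no change
Constraint 3 (X != W) on D(X)={1,2,4,5} D(W)={2,3,4}: no change
So after constraint 3: D(X)={1,2,4,5}, size = 4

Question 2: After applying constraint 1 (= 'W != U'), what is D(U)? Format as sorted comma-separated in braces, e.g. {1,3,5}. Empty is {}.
Answer: {1,3,4,5}

Derivation:
Constraint 1 (W != U) on D(W)={2,3,4} D(U)={1,3,4,5}: no change
So after constraint 1: D(U) = {1,3,4,5}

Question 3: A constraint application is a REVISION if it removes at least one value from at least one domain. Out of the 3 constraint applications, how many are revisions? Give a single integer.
Answer: 0

Derivation:
Constraint 1 (W != U) on D(W)={2,3,4} D(U)={1,3,4,5}: no change => not a revision
Constraint 2 (U != W) on D(U)={1,3,4,5} D(W)={2,3,4}: no change => not a revision
Constraint 3 (X != W) on D(X)={1,2,4,5} D(W)={2,3,4}: no change => not a revision
Total revisions = 0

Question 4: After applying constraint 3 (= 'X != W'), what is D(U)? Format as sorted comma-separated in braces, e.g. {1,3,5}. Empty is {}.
Answer: {1,3,4,5}

Derivation:
Constraint 1 (W != U) on D(W)={2,3,4} D(U)={1,3,4,5}: no change
Constraint 2 (U != W) on D(U)={1,3,4,5} D(W)={2,3,4}: no change
Constraint 3 (X != W) on D(X)={1,2,4,5} D(W)={2,3,4}: no change
So after constraint 3: D(U) = {1,3,4,5}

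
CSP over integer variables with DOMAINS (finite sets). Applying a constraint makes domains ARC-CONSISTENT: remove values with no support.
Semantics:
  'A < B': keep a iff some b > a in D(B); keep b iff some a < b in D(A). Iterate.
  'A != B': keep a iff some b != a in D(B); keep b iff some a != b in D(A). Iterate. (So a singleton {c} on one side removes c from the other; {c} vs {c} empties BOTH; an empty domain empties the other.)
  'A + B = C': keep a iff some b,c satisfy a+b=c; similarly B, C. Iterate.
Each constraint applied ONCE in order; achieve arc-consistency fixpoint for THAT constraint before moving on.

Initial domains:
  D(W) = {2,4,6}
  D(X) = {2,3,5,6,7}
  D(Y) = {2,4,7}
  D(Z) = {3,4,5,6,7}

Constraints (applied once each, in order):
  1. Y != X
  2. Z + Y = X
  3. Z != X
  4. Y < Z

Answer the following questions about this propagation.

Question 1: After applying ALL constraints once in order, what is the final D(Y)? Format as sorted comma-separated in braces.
Constraint 1 (Y != X) on D(Y)={2,4,7} D(X)={2,3,5,6,7}: no change
Constraint 2 (Z + Y = X) on D(Z)={3,4,5,6,7} D(Y)={2,4,7} D(X)={2,3,5,6,7}: Z {3,4,5,6,7}->{3,4,5}; Y {2,4,7}->{2,4}; X {2,3,5,6,7}->{5,6,7}
Constraint 3 (Z != X) on D(Z)={3,4,5} D(X)={5,6,7}: no change
Constraint 4 (Y < Z) on D(Y)={2,4} D(Z)={3,4,5}: no change
So after all 4 constraints: D(Y) = {2,4}

Answer: {2,4}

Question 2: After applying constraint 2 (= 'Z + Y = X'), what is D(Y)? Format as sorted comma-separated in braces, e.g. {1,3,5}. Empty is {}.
Constraint 1 (Y != X) on D(Y)={2,4,7} D(X)={2,3,5,6,7}: no change
Constraint 2 (Z + Y = X) on D(Z)={3,4,5,6,7} D(Y)={2,4,7} D(X)={2,3,5,6,7}: Z {3,4,5,6,7}->{3,4,5}; Y {2,4,7}->{2,4}; X {2,3,5,6,7}->{5,6,7}
So after constraint 2: D(Y) = {2,4}

Answer: {2,4}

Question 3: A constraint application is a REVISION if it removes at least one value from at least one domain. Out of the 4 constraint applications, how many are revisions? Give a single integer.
Answer: 1

Derivation:
Constraint 1 (Y != X) on D(Y)={2,4,7} D(X)={2,3,5,6,7}: no change => not a revision
Constraint 2 (Z + Y = X) on D(Z)={3,4,5,6,7} D(Y)={2,4,7} D(X)={2,3,5,6,7}: Z {3,4,5,6,7}->{3,4,5}; Y {2,4,7}->{2,4}; X {2,3,5,6,7}->{5,6,7} => REVISION
Constraint 3 (Z != X) on D(Z)={3,4,5} D(X)={5,6,7}: no change => not a revision
Constraint 4 (Y < Z) on D(Y)={2,4} D(Z)={3,4,5}: no change => not a revision
Total revisions = 1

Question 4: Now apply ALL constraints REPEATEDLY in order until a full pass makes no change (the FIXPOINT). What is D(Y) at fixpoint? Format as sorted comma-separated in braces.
Answer: {2,4}

Derivation:
pass 0 (initial): D(Y)={2,4,7}
pass 1: X {2,3,5,6,7}->{5,6,7}; Y {2,4,7}->{2,4}; Z {3,4,5,6,7}->{3,4,5}
pass 2: no change
Fixpoint after 2 passes: D(Y) = {2,4}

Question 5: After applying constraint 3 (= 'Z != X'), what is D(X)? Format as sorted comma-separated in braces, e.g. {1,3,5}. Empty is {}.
Constraint 1 (Y != X) on D(Y)={2,4,7} D(X)={2,3,5,6,7}: no change
Constraint 2 (Z + Y = X) on D(Z)={3,4,5,6,7} D(Y)={2,4,7} D(X)={2,3,5,6,7}: Z {3,4,5,6,7}->{3,4,5}; Y {2,4,7}->{2,4}; X {2,3,5,6,7}->{5,6,7}
Constraint 3 (Z != X) on D(Z)={3,4,5} D(X)={5,6,7}: no change
So after constraint 3: D(X) = {5,6,7}

Answer: {5,6,7}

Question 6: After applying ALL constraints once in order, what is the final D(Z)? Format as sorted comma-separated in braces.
Answer: {3,4,5}

Derivation:
Constraint 1 (Y != X) on D(Y)={2,4,7} D(X)={2,3,5,6,7}: no change
Constraint 2 (Z + Y = X) on D(Z)={3,4,5,6,7} D(Y)={2,4,7} D(X)={2,3,5,6,7}: Z {3,4,5,6,7}->{3,4,5}; Y {2,4,7}->{2,4}; X {2,3,5,6,7}->{5,6,7}
Constraint 3 (Z != X) on D(Z)={3,4,5} D(X)={5,6,7}: no change
Constraint 4 (Y < Z) on D(Y)={2,4} D(Z)={3,4,5}: no change
So after all 4 constraints: D(Z) = {3,4,5}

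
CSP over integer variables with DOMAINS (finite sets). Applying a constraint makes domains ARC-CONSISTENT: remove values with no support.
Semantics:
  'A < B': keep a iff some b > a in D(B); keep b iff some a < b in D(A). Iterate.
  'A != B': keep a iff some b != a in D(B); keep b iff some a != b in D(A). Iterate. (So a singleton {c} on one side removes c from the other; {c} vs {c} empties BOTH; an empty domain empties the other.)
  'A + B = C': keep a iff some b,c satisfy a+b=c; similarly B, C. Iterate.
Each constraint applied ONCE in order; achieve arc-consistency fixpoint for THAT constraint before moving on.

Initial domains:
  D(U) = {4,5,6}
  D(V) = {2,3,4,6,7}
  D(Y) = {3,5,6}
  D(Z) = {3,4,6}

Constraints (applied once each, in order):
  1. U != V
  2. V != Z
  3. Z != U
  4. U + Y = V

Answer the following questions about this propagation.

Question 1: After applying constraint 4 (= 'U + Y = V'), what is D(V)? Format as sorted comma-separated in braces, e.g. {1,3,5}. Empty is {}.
Constraint 1 (U != V) on D(U)={4,5,6} D(V)={2,3,4,6,7}: no change
Constraint 2 (V != Z) on D(V)={2,3,4,6,7} D(Z)={3,4,6}: no change
Constraint 3 (Z != U) on D(Z)={3,4,6} D(U)={4,5,6}: no change
Constraint 4 (U + Y = V) on D(U)={4,5,6} D(Y)={3,5,6} D(V)={2,3,4,6,7}: U {4,5,6}->{4}; Y {3,5,6}->{3}; V {2,3,4,6,7}->{7}
So after constraint 4: D(V) = {7}

Answer: {7}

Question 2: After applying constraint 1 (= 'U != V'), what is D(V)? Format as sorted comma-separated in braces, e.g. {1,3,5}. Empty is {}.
Constraint 1 (U != V) on D(U)={4,5,6} D(V)={2,3,4,6,7}: no change
So after constraint 1: D(V) = {2,3,4,6,7}

Answer: {2,3,4,6,7}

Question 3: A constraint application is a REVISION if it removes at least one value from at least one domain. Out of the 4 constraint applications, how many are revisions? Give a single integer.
Constraint 1 (U != V) on D(U)={4,5,6} D(V)={2,3,4,6,7}: no change => not a revision
Constraint 2 (V != Z) on D(V)={2,3,4,6,7} D(Z)={3,4,6}: no change => not a revision
Constraint 3 (Z != U) on D(Z)={3,4,6} D(U)={4,5,6}: no change => not a revision
Constraint 4 (U + Y = V) on D(U)={4,5,6} D(Y)={3,5,6} D(V)={2,3,4,6,7}: U {4,5,6}->{4}; Y {3,5,6}->{3}; V {2,3,4,6,7}->{7} => REVISION
Total revisions = 1

Answer: 1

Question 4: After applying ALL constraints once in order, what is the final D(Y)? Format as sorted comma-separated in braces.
Answer: {3}

Derivation:
Constraint 1 (U != V) on D(U)={4,5,6} D(V)={2,3,4,6,7}: no change
Constraint 2 (V != Z) on D(V)={2,3,4,6,7} D(Z)={3,4,6}: no change
Constraint 3 (Z != U) on D(Z)={3,4,6} D(U)={4,5,6}: no change
Constraint 4 (U + Y = V) on D(U)={4,5,6} D(Y)={3,5,6} D(V)={2,3,4,6,7}: U {4,5,6}->{4}; Y {3,5,6}->{3}; V {2,3,4,6,7}->{7}
So after all 4 constraints: D(Y) = {3}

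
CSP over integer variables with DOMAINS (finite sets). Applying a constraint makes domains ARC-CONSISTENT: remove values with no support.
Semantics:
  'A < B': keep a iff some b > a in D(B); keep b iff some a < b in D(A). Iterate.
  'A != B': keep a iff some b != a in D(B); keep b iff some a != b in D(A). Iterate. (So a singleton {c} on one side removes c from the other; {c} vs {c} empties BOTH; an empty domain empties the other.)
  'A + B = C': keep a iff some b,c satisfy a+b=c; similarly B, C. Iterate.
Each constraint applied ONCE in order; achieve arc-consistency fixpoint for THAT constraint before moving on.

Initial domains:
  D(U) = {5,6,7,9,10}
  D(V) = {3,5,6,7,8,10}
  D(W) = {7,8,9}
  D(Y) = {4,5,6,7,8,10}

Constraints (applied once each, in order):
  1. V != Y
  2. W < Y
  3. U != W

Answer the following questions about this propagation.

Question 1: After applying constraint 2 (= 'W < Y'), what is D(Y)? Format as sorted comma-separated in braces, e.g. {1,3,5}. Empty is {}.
Answer: {8,10}

Derivation:
Constraint 1 (V != Y) on D(V)={3,5,6,7,8,10} D(Y)={4,5,6,7,8,10}: no change
Constraint 2 (W < Y) on D(W)={7,8,9} D(Y)={4,5,6,7,8,10}: Y {4,5,6,7,8,10}->{8,10}
So after constraint 2: D(Y) = {8,10}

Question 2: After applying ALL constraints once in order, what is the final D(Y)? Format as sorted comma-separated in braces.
Answer: {8,10}

Derivation:
Constraint 1 (V != Y) on D(V)={3,5,6,7,8,10} D(Y)={4,5,6,7,8,10}: no change
Constraint 2 (W < Y) on D(W)={7,8,9} D(Y)={4,5,6,7,8,10}: Y {4,5,6,7,8,10}->{8,10}
Constraint 3 (U != W) on D(U)={5,6,7,9,10} D(W)={7,8,9}: no change
So after all 3 constraints: D(Y) = {8,10}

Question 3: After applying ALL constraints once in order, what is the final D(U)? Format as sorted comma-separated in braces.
Constraint 1 (V != Y) on D(V)={3,5,6,7,8,10} D(Y)={4,5,6,7,8,10}: no change
Constraint 2 (W < Y) on D(W)={7,8,9} D(Y)={4,5,6,7,8,10}: Y {4,5,6,7,8,10}->{8,10}
Constraint 3 (U != W) on D(U)={5,6,7,9,10} D(W)={7,8,9}: no change
So after all 3 constraints: D(U) = {5,6,7,9,10}

Answer: {5,6,7,9,10}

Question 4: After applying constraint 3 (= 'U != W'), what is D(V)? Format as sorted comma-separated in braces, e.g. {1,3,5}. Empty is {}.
Constraint 1 (V != Y) on D(V)={3,5,6,7,8,10} D(Y)={4,5,6,7,8,10}: no change
Constraint 2 (W < Y) on D(W)={7,8,9} D(Y)={4,5,6,7,8,10}: Y {4,5,6,7,8,10}->{8,10}
Constraint 3 (U != W) on D(U)={5,6,7,9,10} D(W)={7,8,9}: no change
So after constraint 3: D(V) = {3,5,6,7,8,10}

Answer: {3,5,6,7,8,10}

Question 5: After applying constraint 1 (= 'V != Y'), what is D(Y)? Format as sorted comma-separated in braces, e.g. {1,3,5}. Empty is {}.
Constraint 1 (V != Y) on D(V)={3,5,6,7,8,10} D(Y)={4,5,6,7,8,10}: no change
So after constraint 1: D(Y) = {4,5,6,7,8,10}

Answer: {4,5,6,7,8,10}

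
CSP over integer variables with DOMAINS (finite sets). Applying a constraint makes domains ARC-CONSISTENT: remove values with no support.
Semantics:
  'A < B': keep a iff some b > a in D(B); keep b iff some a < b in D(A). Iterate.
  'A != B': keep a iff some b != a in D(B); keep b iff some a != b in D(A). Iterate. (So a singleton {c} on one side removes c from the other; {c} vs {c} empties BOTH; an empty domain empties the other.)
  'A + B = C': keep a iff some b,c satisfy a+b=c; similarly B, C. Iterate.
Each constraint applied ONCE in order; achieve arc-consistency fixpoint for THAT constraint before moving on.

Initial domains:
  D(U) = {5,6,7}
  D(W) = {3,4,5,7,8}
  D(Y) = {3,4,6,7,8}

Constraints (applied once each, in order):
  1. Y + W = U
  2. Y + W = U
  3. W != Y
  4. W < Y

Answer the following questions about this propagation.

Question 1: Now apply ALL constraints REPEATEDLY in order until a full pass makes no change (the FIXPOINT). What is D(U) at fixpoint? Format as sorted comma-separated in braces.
Answer: {7}

Derivation:
pass 0 (initial): D(U)={5,6,7}
pass 1: U {5,6,7}->{6,7}; W {3,4,5,7,8}->{3}; Y {3,4,6,7,8}->{4}
pass 2: U {6,7}->{7}
pass 3: no change
Fixpoint after 3 passes: D(U) = {7}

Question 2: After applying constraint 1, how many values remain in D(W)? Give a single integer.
Constraint 1 (Y + W = U) on D(Y)={3,4,6,7,8} D(W)={3,4,5,7,8} D(U)={5,6,7}: Y {3,4,6,7,8}->{3,4}; W {3,4,5,7,8}->{3,4}; U {5,6,7}->{6,7}
So after constraint 1: D(W)={3,4}, size = 2

Answer: 2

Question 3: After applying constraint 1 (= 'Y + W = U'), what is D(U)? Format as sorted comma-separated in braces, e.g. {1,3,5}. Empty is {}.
Constraint 1 (Y + W = U) on D(Y)={3,4,6,7,8} D(W)={3,4,5,7,8} D(U)={5,6,7}: Y {3,4,6,7,8}->{3,4}; W {3,4,5,7,8}->{3,4}; U {5,6,7}->{6,7}
So after constraint 1: D(U) = {6,7}

Answer: {6,7}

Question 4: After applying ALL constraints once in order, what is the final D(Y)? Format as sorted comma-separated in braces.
Constraint 1 (Y + W = U) on D(Y)={3,4,6,7,8} D(W)={3,4,5,7,8} D(U)={5,6,7}: Y {3,4,6,7,8}->{3,4}; W {3,4,5,7,8}->{3,4}; U {5,6,7}->{6,7}
Constraint 2 (Y + W = U) on D(Y)={3,4} D(W)={3,4} D(U)={6,7}: no change
Constraint 3 (W != Y) on D(W)={3,4} D(Y)={3,4}: no change
Constraint 4 (W < Y) on D(W)={3,4} D(Y)={3,4}: W {3,4}->{3}; Y {3,4}->{4}
So after all 4 constraints: D(Y) = {4}

Answer: {4}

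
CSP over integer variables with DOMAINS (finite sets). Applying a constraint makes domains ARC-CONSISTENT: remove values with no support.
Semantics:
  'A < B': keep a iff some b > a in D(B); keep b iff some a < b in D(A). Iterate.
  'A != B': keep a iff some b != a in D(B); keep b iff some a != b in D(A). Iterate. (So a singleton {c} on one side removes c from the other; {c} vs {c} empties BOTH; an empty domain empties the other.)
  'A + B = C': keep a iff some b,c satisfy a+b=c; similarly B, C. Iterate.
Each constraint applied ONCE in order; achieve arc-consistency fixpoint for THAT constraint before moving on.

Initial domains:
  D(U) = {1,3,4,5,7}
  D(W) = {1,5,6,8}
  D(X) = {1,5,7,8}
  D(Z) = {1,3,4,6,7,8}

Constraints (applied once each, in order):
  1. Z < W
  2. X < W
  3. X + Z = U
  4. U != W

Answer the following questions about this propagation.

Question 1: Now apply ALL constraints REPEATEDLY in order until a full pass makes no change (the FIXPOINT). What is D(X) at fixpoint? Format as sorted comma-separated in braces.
pass 0 (initial): D(X)={1,5,7,8}
pass 1: U {1,3,4,5,7}->{4,5,7}; W {1,5,6,8}->{5,6,8}; X {1,5,7,8}->{1}; Z {1,3,4,6,7,8}->{3,4,6}
pass 2: no change
Fixpoint after 2 passes: D(X) = {1}

Answer: {1}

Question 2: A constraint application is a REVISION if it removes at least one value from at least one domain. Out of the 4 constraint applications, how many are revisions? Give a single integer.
Answer: 3

Derivation:
Constraint 1 (Z < W) on D(Z)={1,3,4,6,7,8} D(W)={1,5,6,8}: Z {1,3,4,6,7,8}->{1,3,4,6,7}; W {1,5,6,8}->{5,6,8} => REVISION
Constraint 2 (X < W) on D(X)={1,5,7,8} D(W)={5,6,8}: X {1,5,7,8}->{1,5,7} => REVISION
Constraint 3 (X + Z = U) on D(X)={1,5,7} D(Z)={1,3,4,6,7} D(U)={1,3,4,5,7}: X {1,5,7}->{1}; Z {1,3,4,6,7}->{3,4,6}; U {1,3,4,5,7}->{4,5,7} => REVISION
Constraint 4 (U != W) on D(U)={4,5,7} D(W)={5,6,8}: no change => not a revision
Total revisions = 3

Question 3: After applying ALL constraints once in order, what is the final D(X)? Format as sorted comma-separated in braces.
Constraint 1 (Z < W) on D(Z)={1,3,4,6,7,8} D(W)={1,5,6,8}: Z {1,3,4,6,7,8}->{1,3,4,6,7}; W {1,5,6,8}->{5,6,8}
Constraint 2 (X < W) on D(X)={1,5,7,8} D(W)={5,6,8}: X {1,5,7,8}->{1,5,7}
Constraint 3 (X + Z = U) on D(X)={1,5,7} D(Z)={1,3,4,6,7} D(U)={1,3,4,5,7}: X {1,5,7}->{1}; Z {1,3,4,6,7}->{3,4,6}; U {1,3,4,5,7}->{4,5,7}
Constraint 4 (U != W) on D(U)={4,5,7} D(W)={5,6,8}: no change
So after all 4 constraints: D(X) = {1}

Answer: {1}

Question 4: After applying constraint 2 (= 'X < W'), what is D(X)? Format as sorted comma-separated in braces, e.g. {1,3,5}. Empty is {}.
Answer: {1,5,7}

Derivation:
Constraint 1 (Z < W) on D(Z)={1,3,4,6,7,8} D(W)={1,5,6,8}: Z {1,3,4,6,7,8}->{1,3,4,6,7}; W {1,5,6,8}->{5,6,8}
Constraint 2 (X < W) on D(X)={1,5,7,8} D(W)={5,6,8}: X {1,5,7,8}->{1,5,7}
So after constraint 2: D(X) = {1,5,7}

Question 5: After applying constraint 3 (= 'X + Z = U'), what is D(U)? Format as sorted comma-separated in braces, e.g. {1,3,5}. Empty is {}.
Constraint 1 (Z < W) on D(Z)={1,3,4,6,7,8} D(W)={1,5,6,8}: Z {1,3,4,6,7,8}->{1,3,4,6,7}; W {1,5,6,8}->{5,6,8}
Constraint 2 (X < W) on D(X)={1,5,7,8} D(W)={5,6,8}: X {1,5,7,8}->{1,5,7}
Constraint 3 (X + Z = U) on D(X)={1,5,7} D(Z)={1,3,4,6,7} D(U)={1,3,4,5,7}: X {1,5,7}->{1}; Z {1,3,4,6,7}->{3,4,6}; U {1,3,4,5,7}->{4,5,7}
So after constraint 3: D(U) = {4,5,7}

Answer: {4,5,7}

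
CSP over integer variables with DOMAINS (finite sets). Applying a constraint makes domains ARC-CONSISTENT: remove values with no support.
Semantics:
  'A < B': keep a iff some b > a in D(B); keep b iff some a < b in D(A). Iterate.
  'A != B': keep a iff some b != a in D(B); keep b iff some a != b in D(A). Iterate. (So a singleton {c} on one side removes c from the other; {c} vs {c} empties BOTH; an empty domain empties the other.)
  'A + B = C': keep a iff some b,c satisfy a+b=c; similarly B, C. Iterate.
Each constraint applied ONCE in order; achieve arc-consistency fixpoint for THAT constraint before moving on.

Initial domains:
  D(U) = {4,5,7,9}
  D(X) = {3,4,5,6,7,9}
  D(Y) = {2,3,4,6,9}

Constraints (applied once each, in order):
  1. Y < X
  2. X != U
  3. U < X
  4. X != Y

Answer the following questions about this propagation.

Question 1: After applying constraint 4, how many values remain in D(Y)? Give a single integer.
Answer: 4

Derivation:
Constraint 1 (Y < X) on D(Y)={2,3,4,6,9} D(X)={3,4,5,6,7,9}: Y {2,3,4,6,9}->{2,3,4,6}
Constraint 2 (X != U) on D(X)={3,4,5,6,7,9} D(U)={4,5,7,9}: no change
Constraint 3 (U < X) on D(U)={4,5,7,9} D(X)={3,4,5,6,7,9}: U {4,5,7,9}->{4,5,7}; X {3,4,5,6,7,9}->{5,6,7,9}
Constraint 4 (X != Y) on D(X)={5,6,7,9} D(Y)={2,3,4,6}: no change
So after constraint 4: D(Y)={2,3,4,6}, size = 4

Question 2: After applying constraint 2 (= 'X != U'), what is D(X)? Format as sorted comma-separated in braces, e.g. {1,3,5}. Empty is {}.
Answer: {3,4,5,6,7,9}

Derivation:
Constraint 1 (Y < X) on D(Y)={2,3,4,6,9} D(X)={3,4,5,6,7,9}: Y {2,3,4,6,9}->{2,3,4,6}
Constraint 2 (X != U) on D(X)={3,4,5,6,7,9} D(U)={4,5,7,9}: no change
So after constraint 2: D(X) = {3,4,5,6,7,9}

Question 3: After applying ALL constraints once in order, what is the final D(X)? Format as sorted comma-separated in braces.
Constraint 1 (Y < X) on D(Y)={2,3,4,6,9} D(X)={3,4,5,6,7,9}: Y {2,3,4,6,9}->{2,3,4,6}
Constraint 2 (X != U) on D(X)={3,4,5,6,7,9} D(U)={4,5,7,9}: no change
Constraint 3 (U < X) on D(U)={4,5,7,9} D(X)={3,4,5,6,7,9}: U {4,5,7,9}->{4,5,7}; X {3,4,5,6,7,9}->{5,6,7,9}
Constraint 4 (X != Y) on D(X)={5,6,7,9} D(Y)={2,3,4,6}: no change
So after all 4 constraints: D(X) = {5,6,7,9}

Answer: {5,6,7,9}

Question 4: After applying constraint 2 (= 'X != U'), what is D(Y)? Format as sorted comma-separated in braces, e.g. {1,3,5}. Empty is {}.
Answer: {2,3,4,6}

Derivation:
Constraint 1 (Y < X) on D(Y)={2,3,4,6,9} D(X)={3,4,5,6,7,9}: Y {2,3,4,6,9}->{2,3,4,6}
Constraint 2 (X != U) on D(X)={3,4,5,6,7,9} D(U)={4,5,7,9}: no change
So after constraint 2: D(Y) = {2,3,4,6}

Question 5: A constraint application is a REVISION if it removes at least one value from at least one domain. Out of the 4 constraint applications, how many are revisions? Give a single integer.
Constraint 1 (Y < X) on D(Y)={2,3,4,6,9} D(X)={3,4,5,6,7,9}: Y {2,3,4,6,9}->{2,3,4,6} => REVISION
Constraint 2 (X != U) on D(X)={3,4,5,6,7,9} D(U)={4,5,7,9}: no change => not a revision
Constraint 3 (U < X) on D(U)={4,5,7,9} D(X)={3,4,5,6,7,9}: U {4,5,7,9}->{4,5,7}; X {3,4,5,6,7,9}->{5,6,7,9} => REVISION
Constraint 4 (X != Y) on D(X)={5,6,7,9} D(Y)={2,3,4,6}: no change => not a revision
Total revisions = 2

Answer: 2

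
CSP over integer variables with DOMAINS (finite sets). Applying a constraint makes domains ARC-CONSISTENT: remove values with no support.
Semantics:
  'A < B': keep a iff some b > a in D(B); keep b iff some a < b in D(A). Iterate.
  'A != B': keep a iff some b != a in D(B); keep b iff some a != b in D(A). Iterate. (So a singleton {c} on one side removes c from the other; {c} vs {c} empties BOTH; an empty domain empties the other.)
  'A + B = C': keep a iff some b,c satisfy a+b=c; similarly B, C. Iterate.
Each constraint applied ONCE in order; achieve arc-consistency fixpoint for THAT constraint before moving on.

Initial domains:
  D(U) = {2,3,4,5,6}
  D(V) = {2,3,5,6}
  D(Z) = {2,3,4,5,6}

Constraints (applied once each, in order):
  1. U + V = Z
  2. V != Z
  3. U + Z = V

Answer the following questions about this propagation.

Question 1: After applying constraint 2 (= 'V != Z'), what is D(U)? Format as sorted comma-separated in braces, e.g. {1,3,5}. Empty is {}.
Constraint 1 (U + V = Z) on D(U)={2,3,4,5,6} D(V)={2,3,5,6} D(Z)={2,3,4,5,6}: U {2,3,4,5,6}->{2,3,4}; V {2,3,5,6}->{2,3}; Z {2,3,4,5,6}->{4,5,6}
Constraint 2 (V != Z) on D(V)={2,3} D(Z)={4,5,6}: no change
So after constraint 2: D(U) = {2,3,4}

Answer: {2,3,4}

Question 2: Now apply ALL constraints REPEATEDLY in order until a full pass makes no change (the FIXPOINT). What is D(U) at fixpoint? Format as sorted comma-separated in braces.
pass 0 (initial): D(U)={2,3,4,5,6}
pass 1: U {2,3,4,5,6}->{}; V {2,3,5,6}->{}; Z {2,3,4,5,6}->{}
pass 2: no change
Fixpoint after 2 passes: D(U) = {}

Answer: {}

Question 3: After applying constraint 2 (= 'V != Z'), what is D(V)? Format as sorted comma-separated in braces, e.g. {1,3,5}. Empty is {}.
Constraint 1 (U + V = Z) on D(U)={2,3,4,5,6} D(V)={2,3,5,6} D(Z)={2,3,4,5,6}: U {2,3,4,5,6}->{2,3,4}; V {2,3,5,6}->{2,3}; Z {2,3,4,5,6}->{4,5,6}
Constraint 2 (V != Z) on D(V)={2,3} D(Z)={4,5,6}: no change
So after constraint 2: D(V) = {2,3}

Answer: {2,3}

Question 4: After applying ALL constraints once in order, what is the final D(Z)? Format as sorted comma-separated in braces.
Answer: {}

Derivation:
Constraint 1 (U + V = Z) on D(U)={2,3,4,5,6} D(V)={2,3,5,6} D(Z)={2,3,4,5,6}: U {2,3,4,5,6}->{2,3,4}; V {2,3,5,6}->{2,3}; Z {2,3,4,5,6}->{4,5,6}
Constraint 2 (V != Z) on D(V)={2,3} D(Z)={4,5,6}: no change
Constraint 3 (U + Z = V) on D(U)={2,3,4} D(Z)={4,5,6} D(V)={2,3}: U {2,3,4}->{}; Z {4,5,6}->{}; V {2,3}->{}
So after all 3 constraints: D(Z) = {}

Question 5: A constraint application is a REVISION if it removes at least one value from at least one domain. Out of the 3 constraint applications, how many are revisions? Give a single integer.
Constraint 1 (U + V = Z) on D(U)={2,3,4,5,6} D(V)={2,3,5,6} D(Z)={2,3,4,5,6}: U {2,3,4,5,6}->{2,3,4}; V {2,3,5,6}->{2,3}; Z {2,3,4,5,6}->{4,5,6} => REVISION
Constraint 2 (V != Z) on D(V)={2,3} D(Z)={4,5,6}: no change => not a revision
Constraint 3 (U + Z = V) on D(U)={2,3,4} D(Z)={4,5,6} D(V)={2,3}: U {2,3,4}->{}; Z {4,5,6}->{}; V {2,3}->{} => REVISION
Total revisions = 2

Answer: 2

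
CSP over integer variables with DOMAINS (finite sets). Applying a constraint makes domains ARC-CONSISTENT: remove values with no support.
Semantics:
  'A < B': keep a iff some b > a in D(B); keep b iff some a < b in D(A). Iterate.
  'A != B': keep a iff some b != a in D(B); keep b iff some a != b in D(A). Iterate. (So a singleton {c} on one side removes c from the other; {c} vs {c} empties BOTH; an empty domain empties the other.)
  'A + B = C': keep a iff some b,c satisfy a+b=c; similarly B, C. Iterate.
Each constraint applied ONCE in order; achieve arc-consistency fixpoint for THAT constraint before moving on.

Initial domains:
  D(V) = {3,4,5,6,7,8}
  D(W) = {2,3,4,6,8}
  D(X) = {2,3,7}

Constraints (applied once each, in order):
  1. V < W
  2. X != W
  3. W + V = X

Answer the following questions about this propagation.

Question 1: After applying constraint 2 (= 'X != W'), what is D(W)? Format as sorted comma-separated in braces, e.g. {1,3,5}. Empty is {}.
Answer: {4,6,8}

Derivation:
Constraint 1 (V < W) on D(V)={3,4,5,6,7,8} D(W)={2,3,4,6,8}: V {3,4,5,6,7,8}->{3,4,5,6,7}; W {2,3,4,6,8}->{4,6,8}
Constraint 2 (X != W) on D(X)={2,3,7} D(W)={4,6,8}: no change
So after constraint 2: D(W) = {4,6,8}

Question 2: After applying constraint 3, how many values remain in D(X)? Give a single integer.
Constraint 1 (V < W) on D(V)={3,4,5,6,7,8} D(W)={2,3,4,6,8}: V {3,4,5,6,7,8}->{3,4,5,6,7}; W {2,3,4,6,8}->{4,6,8}
Constraint 2 (X != W) on D(X)={2,3,7} D(W)={4,6,8}: no change
Constraint 3 (W + V = X) on D(W)={4,6,8} D(V)={3,4,5,6,7} D(X)={2,3,7}: W {4,6,8}->{4}; V {3,4,5,6,7}->{3}; X {2,3,7}->{7}
So after constraint 3: D(X)={7}, size = 1

Answer: 1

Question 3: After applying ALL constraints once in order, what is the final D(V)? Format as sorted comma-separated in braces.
Constraint 1 (V < W) on D(V)={3,4,5,6,7,8} D(W)={2,3,4,6,8}: V {3,4,5,6,7,8}->{3,4,5,6,7}; W {2,3,4,6,8}->{4,6,8}
Constraint 2 (X != W) on D(X)={2,3,7} D(W)={4,6,8}: no change
Constraint 3 (W + V = X) on D(W)={4,6,8} D(V)={3,4,5,6,7} D(X)={2,3,7}: W {4,6,8}->{4}; V {3,4,5,6,7}->{3}; X {2,3,7}->{7}
So after all 3 constraints: D(V) = {3}

Answer: {3}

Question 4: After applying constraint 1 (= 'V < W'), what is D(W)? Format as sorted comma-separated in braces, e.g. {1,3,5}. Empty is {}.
Answer: {4,6,8}

Derivation:
Constraint 1 (V < W) on D(V)={3,4,5,6,7,8} D(W)={2,3,4,6,8}: V {3,4,5,6,7,8}->{3,4,5,6,7}; W {2,3,4,6,8}->{4,6,8}
So after constraint 1: D(W) = {4,6,8}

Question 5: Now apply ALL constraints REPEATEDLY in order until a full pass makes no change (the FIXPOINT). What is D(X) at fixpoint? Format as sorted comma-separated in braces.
pass 0 (initial): D(X)={2,3,7}
pass 1: V {3,4,5,6,7,8}->{3}; W {2,3,4,6,8}->{4}; X {2,3,7}->{7}
pass 2: no change
Fixpoint after 2 passes: D(X) = {7}

Answer: {7}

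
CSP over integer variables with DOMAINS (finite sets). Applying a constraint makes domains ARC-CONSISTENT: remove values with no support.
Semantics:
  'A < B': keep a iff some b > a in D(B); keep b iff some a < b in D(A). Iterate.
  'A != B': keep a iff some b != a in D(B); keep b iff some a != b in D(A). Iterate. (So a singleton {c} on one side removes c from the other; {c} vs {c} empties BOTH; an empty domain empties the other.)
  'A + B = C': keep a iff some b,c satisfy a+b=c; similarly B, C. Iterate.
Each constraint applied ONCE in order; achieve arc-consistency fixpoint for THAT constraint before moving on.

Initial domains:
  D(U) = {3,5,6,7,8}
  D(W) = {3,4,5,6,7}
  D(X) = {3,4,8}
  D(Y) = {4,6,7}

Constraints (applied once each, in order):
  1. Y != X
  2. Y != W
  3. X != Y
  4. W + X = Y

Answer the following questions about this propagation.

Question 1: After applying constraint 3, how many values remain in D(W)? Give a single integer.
Answer: 5

Derivation:
Constraint 1 (Y != X) on D(Y)={4,6,7} D(X)={3,4,8}: no change
Constraint 2 (Y != W) on D(Y)={4,6,7} D(W)={3,4,5,6,7}: no change
Constraint 3 (X != Y) on D(X)={3,4,8} D(Y)={4,6,7}: no change
So after constraint 3: D(W)={3,4,5,6,7}, size = 5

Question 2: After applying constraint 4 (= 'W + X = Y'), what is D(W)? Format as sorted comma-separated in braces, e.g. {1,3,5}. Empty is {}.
Answer: {3,4}

Derivation:
Constraint 1 (Y != X) on D(Y)={4,6,7} D(X)={3,4,8}: no change
Constraint 2 (Y != W) on D(Y)={4,6,7} D(W)={3,4,5,6,7}: no change
Constraint 3 (X != Y) on D(X)={3,4,8} D(Y)={4,6,7}: no change
Constraint 4 (W + X = Y) on D(W)={3,4,5,6,7} D(X)={3,4,8} D(Y)={4,6,7}: W {3,4,5,6,7}->{3,4}; X {3,4,8}->{3,4}; Y {4,6,7}->{6,7}
So after constraint 4: D(W) = {3,4}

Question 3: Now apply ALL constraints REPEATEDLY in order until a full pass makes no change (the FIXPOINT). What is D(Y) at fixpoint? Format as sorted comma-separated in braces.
pass 0 (initial): D(Y)={4,6,7}
pass 1: W {3,4,5,6,7}->{3,4}; X {3,4,8}->{3,4}; Y {4,6,7}->{6,7}
pass 2: no change
Fixpoint after 2 passes: D(Y) = {6,7}

Answer: {6,7}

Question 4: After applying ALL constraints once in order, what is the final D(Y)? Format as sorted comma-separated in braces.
Answer: {6,7}

Derivation:
Constraint 1 (Y != X) on D(Y)={4,6,7} D(X)={3,4,8}: no change
Constraint 2 (Y != W) on D(Y)={4,6,7} D(W)={3,4,5,6,7}: no change
Constraint 3 (X != Y) on D(X)={3,4,8} D(Y)={4,6,7}: no change
Constraint 4 (W + X = Y) on D(W)={3,4,5,6,7} D(X)={3,4,8} D(Y)={4,6,7}: W {3,4,5,6,7}->{3,4}; X {3,4,8}->{3,4}; Y {4,6,7}->{6,7}
So after all 4 constraints: D(Y) = {6,7}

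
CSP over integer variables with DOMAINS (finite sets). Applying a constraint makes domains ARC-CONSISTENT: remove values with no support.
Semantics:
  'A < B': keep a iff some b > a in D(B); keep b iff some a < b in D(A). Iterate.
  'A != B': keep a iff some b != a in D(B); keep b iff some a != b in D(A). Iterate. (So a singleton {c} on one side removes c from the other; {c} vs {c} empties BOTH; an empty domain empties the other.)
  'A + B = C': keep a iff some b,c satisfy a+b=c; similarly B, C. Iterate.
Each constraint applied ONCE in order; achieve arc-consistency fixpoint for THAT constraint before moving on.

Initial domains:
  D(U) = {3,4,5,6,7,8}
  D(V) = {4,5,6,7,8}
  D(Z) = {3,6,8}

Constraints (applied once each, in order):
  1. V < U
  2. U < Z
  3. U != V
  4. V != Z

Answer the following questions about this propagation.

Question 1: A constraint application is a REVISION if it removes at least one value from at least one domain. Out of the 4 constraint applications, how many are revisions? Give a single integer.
Answer: 2

Derivation:
Constraint 1 (V < U) on D(V)={4,5,6,7,8} D(U)={3,4,5,6,7,8}: V {4,5,6,7,8}->{4,5,6,7}; U {3,4,5,6,7,8}->{5,6,7,8} => REVISION
Constraint 2 (U < Z) on D(U)={5,6,7,8} D(Z)={3,6,8}: U {5,6,7,8}->{5,6,7}; Z {3,6,8}->{6,8} => REVISION
Constraint 3 (U != V) on D(U)={5,6,7} D(V)={4,5,6,7}: no change => not a revision
Constraint 4 (V != Z) on D(V)={4,5,6,7} D(Z)={6,8}: no change => not a revision
Total revisions = 2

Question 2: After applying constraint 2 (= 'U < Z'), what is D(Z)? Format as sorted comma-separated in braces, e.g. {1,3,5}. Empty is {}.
Constraint 1 (V < U) on D(V)={4,5,6,7,8} D(U)={3,4,5,6,7,8}: V {4,5,6,7,8}->{4,5,6,7}; U {3,4,5,6,7,8}->{5,6,7,8}
Constraint 2 (U < Z) on D(U)={5,6,7,8} D(Z)={3,6,8}: U {5,6,7,8}->{5,6,7}; Z {3,6,8}->{6,8}
So after constraint 2: D(Z) = {6,8}

Answer: {6,8}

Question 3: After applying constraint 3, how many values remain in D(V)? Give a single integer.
Constraint 1 (V < U) on D(V)={4,5,6,7,8} D(U)={3,4,5,6,7,8}: V {4,5,6,7,8}->{4,5,6,7}; U {3,4,5,6,7,8}->{5,6,7,8}
Constraint 2 (U < Z) on D(U)={5,6,7,8} D(Z)={3,6,8}: U {5,6,7,8}->{5,6,7}; Z {3,6,8}->{6,8}
Constraint 3 (U != V) on D(U)={5,6,7} D(V)={4,5,6,7}: no change
So after constraint 3: D(V)={4,5,6,7}, size = 4

Answer: 4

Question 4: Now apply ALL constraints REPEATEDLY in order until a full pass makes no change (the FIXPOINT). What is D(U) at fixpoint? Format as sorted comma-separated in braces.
pass 0 (initial): D(U)={3,4,5,6,7,8}
pass 1: U {3,4,5,6,7,8}->{5,6,7}; V {4,5,6,7,8}->{4,5,6,7}; Z {3,6,8}->{6,8}
pass 2: V {4,5,6,7}->{4,5,6}
pass 3: no change
Fixpoint after 3 passes: D(U) = {5,6,7}

Answer: {5,6,7}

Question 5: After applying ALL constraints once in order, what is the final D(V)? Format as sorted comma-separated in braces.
Constraint 1 (V < U) on D(V)={4,5,6,7,8} D(U)={3,4,5,6,7,8}: V {4,5,6,7,8}->{4,5,6,7}; U {3,4,5,6,7,8}->{5,6,7,8}
Constraint 2 (U < Z) on D(U)={5,6,7,8} D(Z)={3,6,8}: U {5,6,7,8}->{5,6,7}; Z {3,6,8}->{6,8}
Constraint 3 (U != V) on D(U)={5,6,7} D(V)={4,5,6,7}: no change
Constraint 4 (V != Z) on D(V)={4,5,6,7} D(Z)={6,8}: no change
So after all 4 constraints: D(V) = {4,5,6,7}

Answer: {4,5,6,7}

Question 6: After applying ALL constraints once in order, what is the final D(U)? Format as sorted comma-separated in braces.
Answer: {5,6,7}

Derivation:
Constraint 1 (V < U) on D(V)={4,5,6,7,8} D(U)={3,4,5,6,7,8}: V {4,5,6,7,8}->{4,5,6,7}; U {3,4,5,6,7,8}->{5,6,7,8}
Constraint 2 (U < Z) on D(U)={5,6,7,8} D(Z)={3,6,8}: U {5,6,7,8}->{5,6,7}; Z {3,6,8}->{6,8}
Constraint 3 (U != V) on D(U)={5,6,7} D(V)={4,5,6,7}: no change
Constraint 4 (V != Z) on D(V)={4,5,6,7} D(Z)={6,8}: no change
So after all 4 constraints: D(U) = {5,6,7}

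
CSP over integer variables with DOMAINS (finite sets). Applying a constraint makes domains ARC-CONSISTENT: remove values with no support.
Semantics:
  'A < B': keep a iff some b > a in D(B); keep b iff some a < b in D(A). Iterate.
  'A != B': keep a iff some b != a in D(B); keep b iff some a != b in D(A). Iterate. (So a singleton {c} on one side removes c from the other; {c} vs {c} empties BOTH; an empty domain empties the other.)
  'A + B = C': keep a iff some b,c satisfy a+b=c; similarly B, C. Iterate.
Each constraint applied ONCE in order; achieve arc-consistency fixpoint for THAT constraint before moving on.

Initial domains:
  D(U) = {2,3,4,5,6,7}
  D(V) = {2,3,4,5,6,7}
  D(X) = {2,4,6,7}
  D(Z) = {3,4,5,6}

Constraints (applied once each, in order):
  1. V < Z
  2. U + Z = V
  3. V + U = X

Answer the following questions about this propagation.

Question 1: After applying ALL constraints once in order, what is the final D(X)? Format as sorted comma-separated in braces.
Answer: {7}

Derivation:
Constraint 1 (V < Z) on D(V)={2,3,4,5,6,7} D(Z)={3,4,5,6}: V {2,3,4,5,6,7}->{2,3,4,5}
Constraint 2 (U + Z = V) on D(U)={2,3,4,5,6,7} D(Z)={3,4,5,6} D(V)={2,3,4,5}: U {2,3,4,5,6,7}->{2}; Z {3,4,5,6}->{3}; V {2,3,4,5}->{5}
Constraint 3 (V + U = X) on D(V)={5} D(U)={2} D(X)={2,4,6,7}: X {2,4,6,7}->{7}
So after all 3 constraints: D(X) = {7}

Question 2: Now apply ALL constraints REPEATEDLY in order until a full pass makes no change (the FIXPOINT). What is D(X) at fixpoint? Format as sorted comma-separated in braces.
Answer: {}

Derivation:
pass 0 (initial): D(X)={2,4,6,7}
pass 1: U {2,3,4,5,6,7}->{2}; V {2,3,4,5,6,7}->{5}; X {2,4,6,7}->{7}; Z {3,4,5,6}->{3}
pass 2: U {2}->{}; V {5}->{}; X {7}->{}; Z {3}->{}
pass 3: no change
Fixpoint after 3 passes: D(X) = {}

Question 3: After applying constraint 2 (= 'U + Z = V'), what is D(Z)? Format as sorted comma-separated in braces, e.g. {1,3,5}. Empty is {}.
Constraint 1 (V < Z) on D(V)={2,3,4,5,6,7} D(Z)={3,4,5,6}: V {2,3,4,5,6,7}->{2,3,4,5}
Constraint 2 (U + Z = V) on D(U)={2,3,4,5,6,7} D(Z)={3,4,5,6} D(V)={2,3,4,5}: U {2,3,4,5,6,7}->{2}; Z {3,4,5,6}->{3}; V {2,3,4,5}->{5}
So after constraint 2: D(Z) = {3}

Answer: {3}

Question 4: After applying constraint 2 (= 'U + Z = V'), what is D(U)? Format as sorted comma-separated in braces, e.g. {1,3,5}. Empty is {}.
Constraint 1 (V < Z) on D(V)={2,3,4,5,6,7} D(Z)={3,4,5,6}: V {2,3,4,5,6,7}->{2,3,4,5}
Constraint 2 (U + Z = V) on D(U)={2,3,4,5,6,7} D(Z)={3,4,5,6} D(V)={2,3,4,5}: U {2,3,4,5,6,7}->{2}; Z {3,4,5,6}->{3}; V {2,3,4,5}->{5}
So after constraint 2: D(U) = {2}

Answer: {2}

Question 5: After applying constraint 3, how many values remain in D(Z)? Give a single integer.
Constraint 1 (V < Z) on D(V)={2,3,4,5,6,7} D(Z)={3,4,5,6}: V {2,3,4,5,6,7}->{2,3,4,5}
Constraint 2 (U + Z = V) on D(U)={2,3,4,5,6,7} D(Z)={3,4,5,6} D(V)={2,3,4,5}: U {2,3,4,5,6,7}->{2}; Z {3,4,5,6}->{3}; V {2,3,4,5}->{5}
Constraint 3 (V + U = X) on D(V)={5} D(U)={2} D(X)={2,4,6,7}: X {2,4,6,7}->{7}
So after constraint 3: D(Z)={3}, size = 1

Answer: 1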